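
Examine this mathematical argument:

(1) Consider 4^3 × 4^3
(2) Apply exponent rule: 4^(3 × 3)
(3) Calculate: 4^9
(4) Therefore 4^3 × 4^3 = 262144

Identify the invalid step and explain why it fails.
Step 2: Apply exponent rule: 4^(3 × 3)

Step 2 incorrectly states that a^b × a^c = a^(b×c). The correct rule is a^b × a^c = a^(b+c). The actual value is 4^3 × 4^3 = 4^6 = 4096, not 4^9 = 262144.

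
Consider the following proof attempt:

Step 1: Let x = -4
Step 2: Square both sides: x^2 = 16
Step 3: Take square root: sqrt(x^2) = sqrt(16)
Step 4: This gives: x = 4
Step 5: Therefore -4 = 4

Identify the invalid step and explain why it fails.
Step 4: This gives: x = 4

Step 4 incorrectly states that sqrt(x^2) = x. The correct identity is sqrt(x^2) = |x|. Since x = -4 < 0, we have sqrt(x^2) = |-4| = 4, not x = -4.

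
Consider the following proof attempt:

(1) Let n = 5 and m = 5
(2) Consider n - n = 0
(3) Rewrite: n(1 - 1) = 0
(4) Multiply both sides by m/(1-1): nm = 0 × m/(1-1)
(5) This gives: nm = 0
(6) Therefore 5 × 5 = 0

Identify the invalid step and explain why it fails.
Step 4: Multiply both sides by m/(1-1): nm = 0 × m/(1-1)

Step 4 multiplies both sides by m/(1-1). However, 1-1 = 0, so this is multiplication by m/0, which is undefined. We cannot multiply by an undefined expression.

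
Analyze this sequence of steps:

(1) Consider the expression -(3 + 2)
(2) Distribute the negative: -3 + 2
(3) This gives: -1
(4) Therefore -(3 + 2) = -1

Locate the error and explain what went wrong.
Step 2: Distribute the negative: -3 + 2

Step 2 incorrectly distributes the negative sign. The correct distribution is -(3 + 2) = -3 - 2 = -5. The negative must be applied to both terms, not just the first. The error treats -(3 + 2) as -3 + 2, which equals -1 instead of -5.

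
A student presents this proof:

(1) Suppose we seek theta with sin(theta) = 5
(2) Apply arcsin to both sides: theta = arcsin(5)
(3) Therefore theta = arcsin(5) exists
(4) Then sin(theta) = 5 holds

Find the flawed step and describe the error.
Step 2: Apply arcsin to both sides: theta = arcsin(5)

Step 2 applies arcsin to 5. However, arcsin(x) is only defined for x in [-1, 1] because sin(theta) can only produce values in that range. Since |5| > 1, arcsin(5) is undefined. There is no angle whose sine equals 5.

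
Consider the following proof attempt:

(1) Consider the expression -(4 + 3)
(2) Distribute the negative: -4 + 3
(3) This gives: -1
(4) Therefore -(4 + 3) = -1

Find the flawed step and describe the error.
Step 2: Distribute the negative: -4 + 3

Step 2 incorrectly distributes the negative sign. The correct distribution is -(4 + 3) = -4 - 3 = -7. The negative must be applied to both terms, not just the first. The error treats -(4 + 3) as -4 + 3, which equals -1 instead of -7.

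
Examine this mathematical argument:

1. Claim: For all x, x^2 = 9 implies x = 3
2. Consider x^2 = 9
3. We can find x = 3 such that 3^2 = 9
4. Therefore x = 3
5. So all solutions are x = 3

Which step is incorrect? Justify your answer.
Step 4: Therefore x = 3

Step 4 incorrectly concludes that x = 3 is the only solution. The proof shows that x = 3 is A solution (existence), but does not show it is the ONLY solution (uniqueness). In fact, x = -3 is also a solution since (-3)^2 = 9. Finding one solution doesn't prove there are no others.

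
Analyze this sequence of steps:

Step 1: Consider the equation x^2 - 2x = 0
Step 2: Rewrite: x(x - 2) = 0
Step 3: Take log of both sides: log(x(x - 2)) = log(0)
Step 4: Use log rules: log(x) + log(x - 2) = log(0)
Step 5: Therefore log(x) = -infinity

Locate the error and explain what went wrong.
Step 3: Take log of both sides: log(x(x - 2)) = log(0)

Step 3 takes the logarithm of both sides, resulting in log(0) on the right side. The logarithm is only defined for positive numbers; log(0) is undefined (approaches negative infinity). This operation is invalid.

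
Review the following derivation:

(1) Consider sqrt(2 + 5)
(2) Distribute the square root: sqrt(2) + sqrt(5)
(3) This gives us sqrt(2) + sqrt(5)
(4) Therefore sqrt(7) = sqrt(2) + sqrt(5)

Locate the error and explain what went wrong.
Step 2: Distribute the square root: sqrt(2) + sqrt(5)

Step 2 incorrectly 'distributes' the square root over addition. The square root function does not distribute: sqrt(a + b) ≠ sqrt(a) + sqrt(b). In fact, sqrt(2 + 5) = sqrt(7) ≈ 2.6458, while sqrt(2) + sqrt(5) ≈ 3.6503.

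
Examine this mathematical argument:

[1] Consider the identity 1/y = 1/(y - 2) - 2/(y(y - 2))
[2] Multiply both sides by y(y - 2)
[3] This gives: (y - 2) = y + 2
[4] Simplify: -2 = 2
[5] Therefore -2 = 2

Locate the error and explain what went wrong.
Step 3: This gives: (y - 2) = y + 2

Step 3 makes a sign error when clearing denominators. Multiplying -2/(y(y - 2)) by y(y - 2) gives -2, not +2. The correct result is (y - 2) = y - 2, which is trivially true, not (y - 2) = y + 2. (Step 1 is a valid identity: 1/(y - 2) - 2/(y(y - 2)) = (y - 2)/(y(y - 2)) = 1/y.)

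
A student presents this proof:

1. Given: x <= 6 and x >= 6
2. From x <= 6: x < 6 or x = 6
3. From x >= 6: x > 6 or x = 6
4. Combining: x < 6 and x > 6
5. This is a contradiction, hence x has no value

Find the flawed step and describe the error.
Step 4: Combining: x < 6 and x > 6

Step 4 incorrectly combines the conditions. From x <= 6 and x >= 6, the intersection is x = 6. The error treats the 'or' cases as 'and' requirements. The correct conclusion is that x = 6 is the unique solution, not that no solution exists.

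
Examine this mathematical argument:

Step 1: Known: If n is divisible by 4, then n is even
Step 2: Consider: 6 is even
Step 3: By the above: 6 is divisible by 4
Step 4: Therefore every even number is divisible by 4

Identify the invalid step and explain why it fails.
Step 3: By the above: 6 is divisible by 4

Step 3 commits the fallacy of affirming the consequent. The known fact 'divisible by 4 → even' does NOT imply 'even → divisible by 4'. That would be the converse, which is false. For example, 6 is even but 6 ÷ 4 = 1.50, which is not an integer.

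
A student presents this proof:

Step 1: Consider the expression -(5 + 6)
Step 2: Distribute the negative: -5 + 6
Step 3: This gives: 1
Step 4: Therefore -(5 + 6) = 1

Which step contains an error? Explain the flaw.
Step 2: Distribute the negative: -5 + 6

Step 2 incorrectly distributes the negative sign. The correct distribution is -(5 + 6) = -5 - 6 = -11. The negative must be applied to both terms, not just the first. The error treats -(5 + 6) as -5 + 6, which equals 1 instead of -11.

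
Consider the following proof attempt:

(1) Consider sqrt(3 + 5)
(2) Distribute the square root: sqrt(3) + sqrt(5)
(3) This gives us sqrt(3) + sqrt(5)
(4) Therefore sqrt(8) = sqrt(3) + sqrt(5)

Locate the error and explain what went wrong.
Step 2: Distribute the square root: sqrt(3) + sqrt(5)

Step 2 incorrectly 'distributes' the square root over addition. The square root function does not distribute: sqrt(a + b) ≠ sqrt(a) + sqrt(b). In fact, sqrt(3 + 5) = sqrt(8) ≈ 2.8284, while sqrt(3) + sqrt(5) ≈ 3.9681.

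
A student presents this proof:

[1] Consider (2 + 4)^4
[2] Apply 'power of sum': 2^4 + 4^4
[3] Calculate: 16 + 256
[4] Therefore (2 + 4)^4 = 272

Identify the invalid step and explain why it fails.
Step 2: Apply 'power of sum': 2^4 + 4^4

Step 2 incorrectly applies a non-existent rule '(a+b)^n = a^n + b^n'. This is false in general. The correct expansion uses the binomial theorem. The actual value is (2 + 4)^4 = 6^4 = 1296, not 272.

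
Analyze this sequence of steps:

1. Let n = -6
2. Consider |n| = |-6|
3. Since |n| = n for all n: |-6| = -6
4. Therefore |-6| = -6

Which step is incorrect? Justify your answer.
Step 3: Since |n| = n for all n: |-6| = -6

Step 3 incorrectly states that |n| = n for all n. The correct definition is |n| = n when n >= 0, and |n| = -n when n < 0. Since -6 < 0, we have |-6| = -(-6) = 6, not -6.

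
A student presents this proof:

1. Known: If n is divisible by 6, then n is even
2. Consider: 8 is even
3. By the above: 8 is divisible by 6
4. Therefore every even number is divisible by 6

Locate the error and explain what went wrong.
Step 3: By the above: 8 is divisible by 6

Step 3 commits the fallacy of affirming the consequent. The known fact 'divisible by 6 → even' does NOT imply 'even → divisible by 6'. That would be the converse, which is false. For example, 8 is even but 8 ÷ 6 = 1.33, which is not an integer.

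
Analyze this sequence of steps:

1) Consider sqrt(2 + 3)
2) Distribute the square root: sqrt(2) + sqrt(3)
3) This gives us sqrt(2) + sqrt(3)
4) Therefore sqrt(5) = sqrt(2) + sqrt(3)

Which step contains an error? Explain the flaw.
Step 2: Distribute the square root: sqrt(2) + sqrt(3)

Step 2 incorrectly 'distributes' the square root over addition. The square root function does not distribute: sqrt(a + b) ≠ sqrt(a) + sqrt(b). In fact, sqrt(2 + 3) = sqrt(5) ≈ 2.2361, while sqrt(2) + sqrt(3) ≈ 3.1463.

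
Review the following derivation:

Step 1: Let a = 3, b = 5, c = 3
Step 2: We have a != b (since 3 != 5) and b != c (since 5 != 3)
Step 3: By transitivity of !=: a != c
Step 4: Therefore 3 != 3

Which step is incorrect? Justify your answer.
Step 3: By transitivity of !=: a != c

Step 3 incorrectly applies transitivity to the '!=' relation. Transitivity states: if a R b and b R c, then a R c. However, '!=' is not transitive. Counterexample: 3 != 5 and 5 != 3, but 3 = 3 (both equal 3). Transitivity holds for relations like <, <=, =, but not for !=.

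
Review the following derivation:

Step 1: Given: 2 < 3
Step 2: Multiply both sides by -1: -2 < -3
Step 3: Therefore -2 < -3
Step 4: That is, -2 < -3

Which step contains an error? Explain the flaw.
Step 2: Multiply both sides by -1: -2 < -3

Step 2 multiplies both sides by -1 but fails to reverse the inequality sign. When multiplying (or dividing) an inequality by a negative number, the direction must be reversed. Since 2 < 3, we should get -2 > -3, i.e., -2 > -3.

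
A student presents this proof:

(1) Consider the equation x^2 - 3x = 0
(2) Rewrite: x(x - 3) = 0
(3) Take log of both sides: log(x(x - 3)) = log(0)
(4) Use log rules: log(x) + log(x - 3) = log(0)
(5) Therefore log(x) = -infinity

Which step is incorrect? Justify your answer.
Step 3: Take log of both sides: log(x(x - 3)) = log(0)

Step 3 takes the logarithm of both sides, resulting in log(0) on the right side. The logarithm is only defined for positive numbers; log(0) is undefined (approaches negative infinity). This operation is invalid.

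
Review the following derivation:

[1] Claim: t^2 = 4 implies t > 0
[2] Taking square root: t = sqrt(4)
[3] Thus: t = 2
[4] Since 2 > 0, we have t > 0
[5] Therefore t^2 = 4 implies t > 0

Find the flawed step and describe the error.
Step 2: Taking square root: t = sqrt(4)

Step 2 takes the square root and assumes the positive root only. The equation t^2 = 4 actually has two solutions: t = 2 and t = -2. The proof silently assumes t > 0 without justification, then uses this assumption to conclude t > 0, which is circular. The counterexample t = -2 shows the claim is false.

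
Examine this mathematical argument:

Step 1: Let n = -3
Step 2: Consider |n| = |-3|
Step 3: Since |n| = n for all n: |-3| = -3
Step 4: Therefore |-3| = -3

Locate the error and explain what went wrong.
Step 3: Since |n| = n for all n: |-3| = -3

Step 3 incorrectly states that |n| = n for all n. The correct definition is |n| = n when n >= 0, and |n| = -n when n < 0. Since -3 < 0, we have |-3| = -(-3) = 3, not -3.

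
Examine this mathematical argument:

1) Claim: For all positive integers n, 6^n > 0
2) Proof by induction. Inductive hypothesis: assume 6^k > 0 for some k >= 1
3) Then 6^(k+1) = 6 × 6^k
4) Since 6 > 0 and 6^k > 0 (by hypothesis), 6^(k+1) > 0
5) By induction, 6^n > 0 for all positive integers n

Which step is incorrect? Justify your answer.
Step 5: By induction, 6^n > 0 for all positive integers n

Step 5 concludes the proof by induction, but no base case was ever established. A valid induction proof requires: (1) a base case proving 6^1 > 0, and (2) an inductive step showing IF 6^k > 0 THEN 6^(k+1) > 0. Steps 2-4 correctly establish the inductive step, but without the base case the conclusion in step 5 does not follow.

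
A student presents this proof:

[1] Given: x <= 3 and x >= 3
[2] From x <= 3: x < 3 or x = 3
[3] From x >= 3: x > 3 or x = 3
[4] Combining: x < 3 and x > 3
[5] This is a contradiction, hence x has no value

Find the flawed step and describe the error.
Step 4: Combining: x < 3 and x > 3

Step 4 incorrectly combines the conditions. From x <= 3 and x >= 3, the intersection is x = 3. The error treats the 'or' cases as 'and' requirements. The correct conclusion is that x = 3 is the unique solution, not that no solution exists.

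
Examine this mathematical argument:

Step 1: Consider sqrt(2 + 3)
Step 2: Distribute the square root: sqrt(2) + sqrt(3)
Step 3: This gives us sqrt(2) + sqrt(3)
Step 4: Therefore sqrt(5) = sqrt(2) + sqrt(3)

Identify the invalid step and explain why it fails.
Step 2: Distribute the square root: sqrt(2) + sqrt(3)

Step 2 incorrectly 'distributes' the square root over addition. The square root function does not distribute: sqrt(a + b) ≠ sqrt(a) + sqrt(b). In fact, sqrt(2 + 3) = sqrt(5) ≈ 2.2361, while sqrt(2) + sqrt(3) ≈ 3.1463.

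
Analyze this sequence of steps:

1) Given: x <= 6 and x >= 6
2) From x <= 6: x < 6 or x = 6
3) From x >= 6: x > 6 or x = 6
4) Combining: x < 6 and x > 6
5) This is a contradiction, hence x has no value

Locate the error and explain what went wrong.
Step 4: Combining: x < 6 and x > 6

Step 4 incorrectly combines the conditions. From x <= 6 and x >= 6, the intersection is x = 6. The error treats the 'or' cases as 'and' requirements. The correct conclusion is that x = 6 is the unique solution, not that no solution exists.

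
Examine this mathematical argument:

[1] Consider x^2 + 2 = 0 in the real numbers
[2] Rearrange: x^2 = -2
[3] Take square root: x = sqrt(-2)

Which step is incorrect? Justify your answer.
Step 3: Take square root: x = sqrt(-2)

Step 3 takes the square root of -2, which is negative. In the real number system, the square root of a negative number is undefined. The equation x^2 + 2 = 0 has no real solutions. Square roots of negative numbers only exist in the complex numbers.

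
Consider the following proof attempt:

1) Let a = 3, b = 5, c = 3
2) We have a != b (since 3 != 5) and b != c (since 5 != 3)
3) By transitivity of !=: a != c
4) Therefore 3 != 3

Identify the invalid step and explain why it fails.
Step 3: By transitivity of !=: a != c

Step 3 incorrectly applies transitivity to the '!=' relation. Transitivity states: if a R b and b R c, then a R c. However, '!=' is not transitive. Counterexample: 3 != 5 and 5 != 3, but 3 = 3 (both equal 3). Transitivity holds for relations like <, <=, =, but not for !=.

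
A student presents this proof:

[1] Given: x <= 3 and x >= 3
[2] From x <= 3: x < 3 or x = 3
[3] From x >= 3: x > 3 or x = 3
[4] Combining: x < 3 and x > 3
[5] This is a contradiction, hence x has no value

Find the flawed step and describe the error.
Step 4: Combining: x < 3 and x > 3

Step 4 incorrectly combines the conditions. From x <= 3 and x >= 3, the intersection is x = 3. The error treats the 'or' cases as 'and' requirements. The correct conclusion is that x = 3 is the unique solution, not that no solution exists.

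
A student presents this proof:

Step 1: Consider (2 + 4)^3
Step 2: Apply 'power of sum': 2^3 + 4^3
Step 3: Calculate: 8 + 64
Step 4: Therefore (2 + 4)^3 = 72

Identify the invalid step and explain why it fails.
Step 2: Apply 'power of sum': 2^3 + 4^3

Step 2 incorrectly applies a non-existent rule '(a+b)^n = a^n + b^n'. This is false in general. The correct expansion uses the binomial theorem. The actual value is (2 + 4)^3 = 6^3 = 216, not 72.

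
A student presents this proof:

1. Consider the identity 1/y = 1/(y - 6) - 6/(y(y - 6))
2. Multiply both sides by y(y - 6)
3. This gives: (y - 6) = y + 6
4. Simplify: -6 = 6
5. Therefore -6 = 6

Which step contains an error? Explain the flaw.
Step 3: This gives: (y - 6) = y + 6

Step 3 makes a sign error when clearing denominators. Multiplying -6/(y(y - 6)) by y(y - 6) gives -6, not +6. The correct result is (y - 6) = y - 6, which is trivially true, not (y - 6) = y + 6. (Step 1 is a valid identity: 1/(y - 6) - 6/(y(y - 6)) = (y - 6)/(y(y - 6)) = 1/y.)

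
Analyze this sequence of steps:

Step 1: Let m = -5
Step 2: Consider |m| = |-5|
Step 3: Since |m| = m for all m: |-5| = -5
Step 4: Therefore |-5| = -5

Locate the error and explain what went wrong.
Step 3: Since |m| = m for all m: |-5| = -5

Step 3 incorrectly states that |m| = m for all m. The correct definition is |m| = m when m >= 0, and |m| = -m when m < 0. Since -5 < 0, we have |-5| = -(-5) = 5, not -5.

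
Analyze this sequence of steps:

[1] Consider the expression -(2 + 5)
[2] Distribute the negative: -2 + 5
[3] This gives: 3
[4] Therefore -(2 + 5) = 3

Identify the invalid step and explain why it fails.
Step 2: Distribute the negative: -2 + 5

Step 2 incorrectly distributes the negative sign. The correct distribution is -(2 + 5) = -2 - 5 = -7. The negative must be applied to both terms, not just the first. The error treats -(2 + 5) as -2 + 5, which equals 3 instead of -7.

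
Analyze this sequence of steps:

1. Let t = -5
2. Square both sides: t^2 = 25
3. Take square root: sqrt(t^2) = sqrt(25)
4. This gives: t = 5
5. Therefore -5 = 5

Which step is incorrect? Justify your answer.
Step 4: This gives: t = 5

Step 4 incorrectly states that sqrt(t^2) = t. The correct identity is sqrt(t^2) = |t|. Since t = -5 < 0, we have sqrt(t^2) = |-5| = 5, not t = -5.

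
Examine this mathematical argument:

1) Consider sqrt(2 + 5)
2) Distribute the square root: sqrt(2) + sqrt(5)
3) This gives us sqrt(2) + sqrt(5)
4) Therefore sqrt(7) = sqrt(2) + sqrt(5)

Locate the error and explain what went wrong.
Step 2: Distribute the square root: sqrt(2) + sqrt(5)

Step 2 incorrectly 'distributes' the square root over addition. The square root function does not distribute: sqrt(a + b) ≠ sqrt(a) + sqrt(b). In fact, sqrt(2 + 5) = sqrt(7) ≈ 2.6458, while sqrt(2) + sqrt(5) ≈ 3.6503.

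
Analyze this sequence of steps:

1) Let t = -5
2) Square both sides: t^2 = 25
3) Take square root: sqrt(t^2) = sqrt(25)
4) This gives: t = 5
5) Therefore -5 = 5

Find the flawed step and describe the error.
Step 4: This gives: t = 5

Step 4 incorrectly states that sqrt(t^2) = t. The correct identity is sqrt(t^2) = |t|. Since t = -5 < 0, we have sqrt(t^2) = |-5| = 5, not t = -5.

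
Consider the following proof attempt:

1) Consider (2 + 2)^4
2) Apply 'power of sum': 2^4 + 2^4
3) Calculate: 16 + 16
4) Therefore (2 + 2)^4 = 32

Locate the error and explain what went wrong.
Step 2: Apply 'power of sum': 2^4 + 2^4

Step 2 incorrectly applies a non-existent rule '(a+b)^n = a^n + b^n'. This is false in general. The correct expansion uses the binomial theorem. The actual value is (2 + 2)^4 = 4^4 = 256, not 32.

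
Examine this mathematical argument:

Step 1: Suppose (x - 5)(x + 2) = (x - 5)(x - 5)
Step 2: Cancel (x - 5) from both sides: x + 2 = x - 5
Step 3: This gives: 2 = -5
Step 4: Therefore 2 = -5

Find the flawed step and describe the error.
Step 2: Cancel (x - 5) from both sides: x + 2 = x - 5

Step 2 cancels (x - 5) from both sides. This is only valid if (x - 5) ≠ 0, i.e., x ≠ 5. When x = 5, both sides equal zero regardless of the other factors. The correct approach requires considering x = 5 as a separate case.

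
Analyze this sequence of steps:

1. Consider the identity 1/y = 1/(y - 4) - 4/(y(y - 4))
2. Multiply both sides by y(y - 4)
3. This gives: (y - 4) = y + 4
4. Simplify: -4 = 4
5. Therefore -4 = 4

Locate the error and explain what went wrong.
Step 3: This gives: (y - 4) = y + 4

Step 3 makes a sign error when clearing denominators. Multiplying -4/(y(y - 4)) by y(y - 4) gives -4, not +4. The correct result is (y - 4) = y - 4, which is trivially true, not (y - 4) = y + 4. (Step 1 is a valid identity: 1/(y - 4) - 4/(y(y - 4)) = (y - 4)/(y(y - 4)) = 1/y.)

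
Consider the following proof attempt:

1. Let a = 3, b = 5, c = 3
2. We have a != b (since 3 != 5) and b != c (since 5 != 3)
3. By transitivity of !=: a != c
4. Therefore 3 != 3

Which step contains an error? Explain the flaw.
Step 3: By transitivity of !=: a != c

Step 3 incorrectly applies transitivity to the '!=' relation. Transitivity states: if a R b and b R c, then a R c. However, '!=' is not transitive. Counterexample: 3 != 5 and 5 != 3, but 3 = 3 (both equal 3). Transitivity holds for relations like <, <=, =, but not for !=.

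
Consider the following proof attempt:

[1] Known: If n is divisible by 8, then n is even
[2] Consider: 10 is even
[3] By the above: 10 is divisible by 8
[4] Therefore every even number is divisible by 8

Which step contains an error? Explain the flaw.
Step 3: By the above: 10 is divisible by 8

Step 3 commits the fallacy of affirming the consequent. The known fact 'divisible by 8 → even' does NOT imply 'even → divisible by 8'. That would be the converse, which is false. For example, 10 is even but 10 ÷ 8 = 1.25, which is not an integer.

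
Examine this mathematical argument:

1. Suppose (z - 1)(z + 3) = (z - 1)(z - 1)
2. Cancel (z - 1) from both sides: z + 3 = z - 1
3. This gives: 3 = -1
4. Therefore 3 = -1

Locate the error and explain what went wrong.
Step 2: Cancel (z - 1) from both sides: z + 3 = z - 1

Step 2 cancels (z - 1) from both sides. This is only valid if (z - 1) ≠ 0, i.e., z ≠ 1. When z = 1, both sides equal zero regardless of the other factors. The correct approach requires considering z = 1 as a separate case.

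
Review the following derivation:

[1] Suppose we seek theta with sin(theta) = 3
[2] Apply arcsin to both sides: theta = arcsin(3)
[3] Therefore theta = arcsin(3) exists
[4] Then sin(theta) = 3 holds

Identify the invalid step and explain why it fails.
Step 2: Apply arcsin to both sides: theta = arcsin(3)

Step 2 applies arcsin to 3. However, arcsin(x) is only defined for x in [-1, 1] because sin(theta) can only produce values in that range. Since |3| > 1, arcsin(3) is undefined. There is no angle whose sine equals 3.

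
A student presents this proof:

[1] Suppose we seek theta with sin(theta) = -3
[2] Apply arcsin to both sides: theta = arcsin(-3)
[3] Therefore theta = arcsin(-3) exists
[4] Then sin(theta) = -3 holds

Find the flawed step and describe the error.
Step 2: Apply arcsin to both sides: theta = arcsin(-3)

Step 2 applies arcsin to -3. However, arcsin(x) is only defined for x in [-1, 1] because sin(theta) can only produce values in that range. Since |-3| > 1, arcsin(-3) is undefined. There is no angle whose sine equals -3.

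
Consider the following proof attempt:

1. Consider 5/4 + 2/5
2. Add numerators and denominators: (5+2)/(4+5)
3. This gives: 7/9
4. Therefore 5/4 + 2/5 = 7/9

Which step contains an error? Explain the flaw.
Step 2: Add numerators and denominators: (5+2)/(4+5)

Step 2 incorrectly adds fractions by separately adding numerators and denominators. This is wrong. The correct method requires a common denominator: 5/4 + 2/5 = (5×5 + 2×4)/(4×5) = 33/20 = 33/20. The method used gives 7/9, which is different.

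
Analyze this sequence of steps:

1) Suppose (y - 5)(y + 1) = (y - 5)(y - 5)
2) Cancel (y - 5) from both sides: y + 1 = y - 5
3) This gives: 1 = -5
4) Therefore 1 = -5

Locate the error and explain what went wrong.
Step 2: Cancel (y - 5) from both sides: y + 1 = y - 5

Step 2 cancels (y - 5) from both sides. This is only valid if (y - 5) ≠ 0, i.e., y ≠ 5. When y = 5, both sides equal zero regardless of the other factors. The correct approach requires considering y = 5 as a separate case.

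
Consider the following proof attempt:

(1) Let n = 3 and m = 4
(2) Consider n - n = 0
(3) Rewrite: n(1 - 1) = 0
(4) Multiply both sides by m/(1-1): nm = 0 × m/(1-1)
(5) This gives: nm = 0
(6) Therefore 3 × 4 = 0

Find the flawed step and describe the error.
Step 4: Multiply both sides by m/(1-1): nm = 0 × m/(1-1)

Step 4 multiplies both sides by m/(1-1). However, 1-1 = 0, so this is multiplication by m/0, which is undefined. We cannot multiply by an undefined expression.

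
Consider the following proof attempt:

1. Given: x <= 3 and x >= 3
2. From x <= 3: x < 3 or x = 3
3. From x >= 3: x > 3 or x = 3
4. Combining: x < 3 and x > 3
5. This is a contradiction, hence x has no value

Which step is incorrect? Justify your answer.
Step 4: Combining: x < 3 and x > 3

Step 4 incorrectly combines the conditions. From x <= 3 and x >= 3, the intersection is x = 3. The error treats the 'or' cases as 'and' requirements. The correct conclusion is that x = 3 is the unique solution, not that no solution exists.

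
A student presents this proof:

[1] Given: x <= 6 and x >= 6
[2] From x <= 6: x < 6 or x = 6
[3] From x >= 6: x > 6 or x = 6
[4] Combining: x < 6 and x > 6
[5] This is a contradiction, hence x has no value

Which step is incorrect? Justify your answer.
Step 4: Combining: x < 6 and x > 6

Step 4 incorrectly combines the conditions. From x <= 6 and x >= 6, the intersection is x = 6. The error treats the 'or' cases as 'and' requirements. The correct conclusion is that x = 6 is the unique solution, not that no solution exists.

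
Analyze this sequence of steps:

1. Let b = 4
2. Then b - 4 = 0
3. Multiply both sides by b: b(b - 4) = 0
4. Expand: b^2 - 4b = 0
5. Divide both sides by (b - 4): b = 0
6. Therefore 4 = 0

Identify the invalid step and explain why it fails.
Step 5: Divide both sides by (b - 4): b = 0

Step 5 divides both sides by (b - 4). However, since b = 4, we have (b - 4) = 0. Division by zero is undefined, making this step invalid.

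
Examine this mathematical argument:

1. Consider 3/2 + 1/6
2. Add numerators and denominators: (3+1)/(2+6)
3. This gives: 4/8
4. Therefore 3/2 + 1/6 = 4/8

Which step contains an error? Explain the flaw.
Step 2: Add numerators and denominators: (3+1)/(2+6)

Step 2 incorrectly adds fractions by separately adding numerators and denominators. This is wrong. The correct method requires a common denominator: 3/2 + 1/6 = (3×6 + 1×2)/(2×6) = 20/12 = 5/3. The method used gives 4/8, which is different.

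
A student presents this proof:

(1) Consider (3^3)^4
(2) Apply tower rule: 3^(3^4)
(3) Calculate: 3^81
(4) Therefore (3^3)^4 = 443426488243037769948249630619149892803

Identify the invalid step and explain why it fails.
Step 2: Apply tower rule: 3^(3^4)

Step 2 incorrectly states that (a^b)^c = a^(b^c). The correct rule is (a^b)^c = a^(b×c). The actual value is (3^3)^4 = 3^12 = 531441, not 3^81 = 443426488243037769948249630619149892803.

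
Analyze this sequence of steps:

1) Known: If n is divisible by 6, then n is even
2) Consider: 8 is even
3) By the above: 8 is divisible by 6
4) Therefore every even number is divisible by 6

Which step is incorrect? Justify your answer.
Step 3: By the above: 8 is divisible by 6

Step 3 commits the fallacy of affirming the consequent. The known fact 'divisible by 6 → even' does NOT imply 'even → divisible by 6'. That would be the converse, which is false. For example, 8 is even but 8 ÷ 6 = 1.33, which is not an integer.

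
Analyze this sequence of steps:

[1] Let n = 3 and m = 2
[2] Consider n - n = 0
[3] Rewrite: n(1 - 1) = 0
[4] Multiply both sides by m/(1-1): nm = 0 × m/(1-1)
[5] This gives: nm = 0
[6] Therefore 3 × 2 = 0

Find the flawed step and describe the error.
Step 4: Multiply both sides by m/(1-1): nm = 0 × m/(1-1)

Step 4 multiplies both sides by m/(1-1). However, 1-1 = 0, so this is multiplication by m/0, which is undefined. We cannot multiply by an undefined expression.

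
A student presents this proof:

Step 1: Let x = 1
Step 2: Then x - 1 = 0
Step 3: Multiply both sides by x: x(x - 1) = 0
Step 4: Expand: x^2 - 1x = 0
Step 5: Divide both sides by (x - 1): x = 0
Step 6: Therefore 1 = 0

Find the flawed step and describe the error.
Step 5: Divide both sides by (x - 1): x = 0

Step 5 divides both sides by (x - 1). However, since x = 1, we have (x - 1) = 0. Division by zero is undefined, making this step invalid.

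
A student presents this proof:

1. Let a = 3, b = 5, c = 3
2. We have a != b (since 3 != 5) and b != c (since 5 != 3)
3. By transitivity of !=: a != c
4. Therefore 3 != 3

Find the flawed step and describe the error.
Step 3: By transitivity of !=: a != c

Step 3 incorrectly applies transitivity to the '!=' relation. Transitivity states: if a R b and b R c, then a R c. However, '!=' is not transitive. Counterexample: 3 != 5 and 5 != 3, but 3 = 3 (both equal 3). Transitivity holds for relations like <, <=, =, but not for !=.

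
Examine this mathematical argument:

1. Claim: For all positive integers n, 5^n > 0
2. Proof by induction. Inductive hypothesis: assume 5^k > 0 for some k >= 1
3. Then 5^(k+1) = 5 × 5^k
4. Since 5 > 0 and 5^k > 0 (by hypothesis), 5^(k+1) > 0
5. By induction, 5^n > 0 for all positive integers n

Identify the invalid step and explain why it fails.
Step 5: By induction, 5^n > 0 for all positive integers n

Step 5 concludes the proof by induction, but no base case was ever established. A valid induction proof requires: (1) a base case proving 5^1 > 0, and (2) an inductive step showing IF 5^k > 0 THEN 5^(k+1) > 0. Steps 2-4 correctly establish the inductive step, but without the base case the conclusion in step 5 does not follow.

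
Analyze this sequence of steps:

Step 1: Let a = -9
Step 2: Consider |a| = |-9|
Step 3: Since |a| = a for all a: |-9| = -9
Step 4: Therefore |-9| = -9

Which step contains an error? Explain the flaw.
Step 3: Since |a| = a for all a: |-9| = -9

Step 3 incorrectly states that |a| = a for all a. The correct definition is |a| = a when a >= 0, and |a| = -a when a < 0. Since -9 < 0, we have |-9| = -(-9) = 9, not -9.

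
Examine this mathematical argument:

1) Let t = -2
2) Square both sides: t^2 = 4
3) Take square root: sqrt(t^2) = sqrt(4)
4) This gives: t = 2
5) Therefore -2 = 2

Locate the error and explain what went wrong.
Step 4: This gives: t = 2

Step 4 incorrectly states that sqrt(t^2) = t. The correct identity is sqrt(t^2) = |t|. Since t = -2 < 0, we have sqrt(t^2) = |-2| = 2, not t = -2.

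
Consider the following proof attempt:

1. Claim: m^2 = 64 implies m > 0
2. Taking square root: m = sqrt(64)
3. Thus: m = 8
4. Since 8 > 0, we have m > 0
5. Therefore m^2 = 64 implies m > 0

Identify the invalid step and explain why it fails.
Step 2: Taking square root: m = sqrt(64)

Step 2 takes the square root and assumes the positive root only. The equation m^2 = 64 actually has two solutions: m = 8 and m = -8. The proof silently assumes m > 0 without justification, then uses this assumption to conclude m > 0, which is circular. The counterexample m = -8 shows the claim is false.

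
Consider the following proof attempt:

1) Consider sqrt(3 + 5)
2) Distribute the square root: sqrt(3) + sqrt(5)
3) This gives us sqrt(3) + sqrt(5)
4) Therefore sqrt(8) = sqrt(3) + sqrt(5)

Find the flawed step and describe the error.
Step 2: Distribute the square root: sqrt(3) + sqrt(5)

Step 2 incorrectly 'distributes' the square root over addition. The square root function does not distribute: sqrt(a + b) ≠ sqrt(a) + sqrt(b). In fact, sqrt(3 + 5) = sqrt(8) ≈ 2.8284, while sqrt(3) + sqrt(5) ≈ 3.9681.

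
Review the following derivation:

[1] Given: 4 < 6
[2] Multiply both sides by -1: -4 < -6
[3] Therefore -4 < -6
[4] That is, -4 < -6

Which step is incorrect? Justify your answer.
Step 2: Multiply both sides by -1: -4 < -6

Step 2 multiplies both sides by -1 but fails to reverse the inequality sign. When multiplying (or dividing) an inequality by a negative number, the direction must be reversed. Since 4 < 6, we should get -4 > -6, i.e., -4 > -6.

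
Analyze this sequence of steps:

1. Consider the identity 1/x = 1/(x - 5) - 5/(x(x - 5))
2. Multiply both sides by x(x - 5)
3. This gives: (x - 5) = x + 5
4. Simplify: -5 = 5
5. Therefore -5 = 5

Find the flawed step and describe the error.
Step 3: This gives: (x - 5) = x + 5

Step 3 makes a sign error when clearing denominators. Multiplying -5/(x(x - 5)) by x(x - 5) gives -5, not +5. The correct result is (x - 5) = x - 5, which is trivially true, not (x - 5) = x + 5. (Step 1 is a valid identity: 1/(x - 5) - 5/(x(x - 5)) = (x - 5)/(x(x - 5)) = 1/x.)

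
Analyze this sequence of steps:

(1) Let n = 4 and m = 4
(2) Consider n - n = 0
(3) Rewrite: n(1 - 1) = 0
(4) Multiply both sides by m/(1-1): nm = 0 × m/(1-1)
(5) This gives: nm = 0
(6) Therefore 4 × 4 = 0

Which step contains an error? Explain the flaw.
Step 4: Multiply both sides by m/(1-1): nm = 0 × m/(1-1)

Step 4 multiplies both sides by m/(1-1). However, 1-1 = 0, so this is multiplication by m/0, which is undefined. We cannot multiply by an undefined expression.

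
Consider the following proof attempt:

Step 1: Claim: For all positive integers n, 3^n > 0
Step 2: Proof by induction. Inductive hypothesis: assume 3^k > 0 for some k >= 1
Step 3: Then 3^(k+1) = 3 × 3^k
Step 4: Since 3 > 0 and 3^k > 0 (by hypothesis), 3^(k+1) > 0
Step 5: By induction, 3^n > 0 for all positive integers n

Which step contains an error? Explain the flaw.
Step 5: By induction, 3^n > 0 for all positive integers n

Step 5 concludes the proof by induction, but no base case was ever established. A valid induction proof requires: (1) a base case proving 3^1 > 0, and (2) an inductive step showing IF 3^k > 0 THEN 3^(k+1) > 0. Steps 2-4 correctly establish the inductive step, but without the base case the conclusion in step 5 does not follow.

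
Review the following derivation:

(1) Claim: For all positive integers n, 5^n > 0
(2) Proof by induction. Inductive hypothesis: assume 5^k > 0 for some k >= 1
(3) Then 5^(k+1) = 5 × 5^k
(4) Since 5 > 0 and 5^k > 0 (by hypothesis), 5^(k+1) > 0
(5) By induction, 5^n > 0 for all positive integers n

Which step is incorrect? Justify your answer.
Step 5: By induction, 5^n > 0 for all positive integers n

Step 5 concludes the proof by induction, but no base case was ever established. A valid induction proof requires: (1) a base case proving 5^1 > 0, and (2) an inductive step showing IF 5^k > 0 THEN 5^(k+1) > 0. Steps 2-4 correctly establish the inductive step, but without the base case the conclusion in step 5 does not follow.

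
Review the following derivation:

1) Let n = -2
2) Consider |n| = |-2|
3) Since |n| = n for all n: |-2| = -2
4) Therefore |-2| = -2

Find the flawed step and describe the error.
Step 3: Since |n| = n for all n: |-2| = -2

Step 3 incorrectly states that |n| = n for all n. The correct definition is |n| = n when n >= 0, and |n| = -n when n < 0. Since -2 < 0, we have |-2| = -(-2) = 2, not -2.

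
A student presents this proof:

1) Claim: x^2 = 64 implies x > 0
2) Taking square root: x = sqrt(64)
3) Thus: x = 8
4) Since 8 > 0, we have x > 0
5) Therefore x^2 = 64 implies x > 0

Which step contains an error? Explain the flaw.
Step 2: Taking square root: x = sqrt(64)

Step 2 takes the square root and assumes the positive root only. The equation x^2 = 64 actually has two solutions: x = 8 and x = -8. The proof silently assumes x > 0 without justification, then uses this assumption to conclude x > 0, which is circular. The counterexample x = -8 shows the claim is false.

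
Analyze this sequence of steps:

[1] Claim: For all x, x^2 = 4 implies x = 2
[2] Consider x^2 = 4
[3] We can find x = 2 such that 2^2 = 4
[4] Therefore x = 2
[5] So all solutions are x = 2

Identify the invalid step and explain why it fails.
Step 4: Therefore x = 2

Step 4 incorrectly concludes that x = 2 is the only solution. The proof shows that x = 2 is A solution (existence), but does not show it is the ONLY solution (uniqueness). In fact, x = -2 is also a solution since (-2)^2 = 4. Finding one solution doesn't prove there are no others.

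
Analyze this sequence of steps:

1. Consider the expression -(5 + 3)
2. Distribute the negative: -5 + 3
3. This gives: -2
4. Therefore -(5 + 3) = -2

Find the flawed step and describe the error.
Step 2: Distribute the negative: -5 + 3

Step 2 incorrectly distributes the negative sign. The correct distribution is -(5 + 3) = -5 - 3 = -8. The negative must be applied to both terms, not just the first. The error treats -(5 + 3) as -5 + 3, which equals -2 instead of -8.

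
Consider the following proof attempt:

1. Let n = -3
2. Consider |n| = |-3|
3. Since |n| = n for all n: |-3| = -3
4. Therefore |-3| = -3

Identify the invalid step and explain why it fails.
Step 3: Since |n| = n for all n: |-3| = -3

Step 3 incorrectly states that |n| = n for all n. The correct definition is |n| = n when n >= 0, and |n| = -n when n < 0. Since -3 < 0, we have |-3| = -(-3) = 3, not -3.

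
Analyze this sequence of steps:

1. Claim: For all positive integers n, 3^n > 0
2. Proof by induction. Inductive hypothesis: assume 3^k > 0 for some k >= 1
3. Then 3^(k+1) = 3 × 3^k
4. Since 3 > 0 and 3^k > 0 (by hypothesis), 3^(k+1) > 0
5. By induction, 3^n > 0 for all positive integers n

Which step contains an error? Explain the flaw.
Step 5: By induction, 3^n > 0 for all positive integers n

Step 5 concludes the proof by induction, but no base case was ever established. A valid induction proof requires: (1) a base case proving 3^1 > 0, and (2) an inductive step showing IF 3^k > 0 THEN 3^(k+1) > 0. Steps 2-4 correctly establish the inductive step, but without the base case the conclusion in step 5 does not follow.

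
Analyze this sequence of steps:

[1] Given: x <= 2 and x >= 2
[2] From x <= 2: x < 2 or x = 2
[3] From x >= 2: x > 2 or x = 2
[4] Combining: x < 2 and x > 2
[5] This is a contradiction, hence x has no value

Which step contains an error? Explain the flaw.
Step 4: Combining: x < 2 and x > 2

Step 4 incorrectly combines the conditions. From x <= 2 and x >= 2, the intersection is x = 2. The error treats the 'or' cases as 'and' requirements. The correct conclusion is that x = 2 is the unique solution, not that no solution exists.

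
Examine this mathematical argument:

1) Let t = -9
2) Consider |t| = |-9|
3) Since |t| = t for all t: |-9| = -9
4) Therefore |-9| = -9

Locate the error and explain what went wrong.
Step 3: Since |t| = t for all t: |-9| = -9

Step 3 incorrectly states that |t| = t for all t. The correct definition is |t| = t when t >= 0, and |t| = -t when t < 0. Since -9 < 0, we have |-9| = -(-9) = 9, not -9.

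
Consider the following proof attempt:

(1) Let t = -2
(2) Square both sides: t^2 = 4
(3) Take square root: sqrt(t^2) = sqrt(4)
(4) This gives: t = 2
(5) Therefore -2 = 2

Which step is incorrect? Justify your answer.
Step 4: This gives: t = 2

Step 4 incorrectly states that sqrt(t^2) = t. The correct identity is sqrt(t^2) = |t|. Since t = -2 < 0, we have sqrt(t^2) = |-2| = 2, not t = -2.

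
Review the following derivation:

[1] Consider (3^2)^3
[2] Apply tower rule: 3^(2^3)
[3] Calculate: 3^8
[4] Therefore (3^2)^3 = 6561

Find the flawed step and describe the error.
Step 2: Apply tower rule: 3^(2^3)

Step 2 incorrectly states that (a^b)^c = a^(b^c). The correct rule is (a^b)^c = a^(b×c). The actual value is (3^2)^3 = 3^6 = 729, not 3^8 = 6561.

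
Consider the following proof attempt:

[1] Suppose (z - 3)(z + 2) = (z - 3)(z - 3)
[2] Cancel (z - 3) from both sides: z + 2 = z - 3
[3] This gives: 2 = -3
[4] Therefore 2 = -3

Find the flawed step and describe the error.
Step 2: Cancel (z - 3) from both sides: z + 2 = z - 3

Step 2 cancels (z - 3) from both sides. This is only valid if (z - 3) ≠ 0, i.e., z ≠ 3. When z = 3, both sides equal zero regardless of the other factors. The correct approach requires considering z = 3 as a separate case.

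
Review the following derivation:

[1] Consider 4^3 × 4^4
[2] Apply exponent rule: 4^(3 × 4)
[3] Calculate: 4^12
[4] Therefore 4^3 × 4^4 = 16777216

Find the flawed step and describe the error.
Step 2: Apply exponent rule: 4^(3 × 4)

Step 2 incorrectly states that a^b × a^c = a^(b×c). The correct rule is a^b × a^c = a^(b+c). The actual value is 4^3 × 4^4 = 4^7 = 16384, not 4^12 = 16777216.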